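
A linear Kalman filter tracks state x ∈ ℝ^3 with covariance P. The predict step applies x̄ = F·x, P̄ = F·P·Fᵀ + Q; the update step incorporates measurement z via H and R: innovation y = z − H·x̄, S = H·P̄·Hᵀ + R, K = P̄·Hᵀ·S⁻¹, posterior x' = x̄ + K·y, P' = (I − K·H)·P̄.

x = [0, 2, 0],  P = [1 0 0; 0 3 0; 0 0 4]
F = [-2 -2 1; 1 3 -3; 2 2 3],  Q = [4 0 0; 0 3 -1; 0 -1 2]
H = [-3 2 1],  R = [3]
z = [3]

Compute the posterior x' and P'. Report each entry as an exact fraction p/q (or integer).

x' = [-24/881, -39/881, 2724/881]
P' = [1544/881 1628/881 956/881; 1628/881 13658/881 -21793/881; 956/881 -21793/881 46550/881]

x̄ = F·x = [-4, 6, 4]
P̄ = F·P·Fᵀ + Q = [24 -32 -4; -32 67 -17; -4 -17 54]
y = z − H·x̄ = [-25]
S = H·P̄·Hᵀ + R = [881]
K = P̄·Hᵀ·S⁻¹ = [-140/881; 213/881; 32/881]
x' = x̄ + K·y = [-24/881, -39/881, 2724/881]
P' = (I − K·H)·P̄ = [1544/881 1628/881 956/881; 1628/881 13658/881 -21793/881; 956/881 -21793/881 46550/881]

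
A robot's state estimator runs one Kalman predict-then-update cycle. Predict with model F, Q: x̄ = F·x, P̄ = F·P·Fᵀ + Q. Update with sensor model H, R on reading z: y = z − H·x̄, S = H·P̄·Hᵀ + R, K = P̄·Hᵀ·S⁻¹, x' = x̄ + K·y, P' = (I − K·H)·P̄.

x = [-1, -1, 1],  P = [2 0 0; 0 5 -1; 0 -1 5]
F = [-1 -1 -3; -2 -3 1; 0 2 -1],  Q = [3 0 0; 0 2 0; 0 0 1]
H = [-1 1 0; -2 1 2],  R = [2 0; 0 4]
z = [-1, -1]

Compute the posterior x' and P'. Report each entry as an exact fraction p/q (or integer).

x' = [11512/7237, 5343/7237, 4989/7237]
P' = [37130/7237 34776/7237 13520/7237; 34776/7237 46572/7237 5420/7237; 13520/7237 5420/7237 14610/7237]

x̄ = F·x = [-1, 6, -3]
P̄ = F·P·Fᵀ + Q = [49 -4 10; -4 66 -40; 10 -40 30]
y = z − H·x̄ = [-8, -3]
S = H·P̄·Hᵀ + R = [125 76; 76 162]
K = P̄·Hᵀ·S⁻¹ = [-1177/7237 -3111/7237; 5898/7237 -3035/7237; -4050/7237 1900/7237]
x' = x̄ + K·y = [11512/7237, 5343/7237, 4989/7237]
P' = (I − K·H)·P̄ = [37130/7237 34776/7237 13520/7237; 34776/7237 46572/7237 5420/7237; 13520/7237 5420/7237 14610/7237]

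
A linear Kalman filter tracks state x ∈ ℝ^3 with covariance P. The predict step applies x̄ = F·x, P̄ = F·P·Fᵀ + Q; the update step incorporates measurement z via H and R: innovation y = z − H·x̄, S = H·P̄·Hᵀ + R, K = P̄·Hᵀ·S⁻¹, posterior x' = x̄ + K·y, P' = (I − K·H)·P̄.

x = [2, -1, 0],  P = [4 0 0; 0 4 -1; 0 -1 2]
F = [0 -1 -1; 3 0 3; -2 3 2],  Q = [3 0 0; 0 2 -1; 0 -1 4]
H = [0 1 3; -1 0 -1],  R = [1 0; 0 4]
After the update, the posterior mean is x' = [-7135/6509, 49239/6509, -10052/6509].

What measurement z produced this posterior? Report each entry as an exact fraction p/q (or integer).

x̄ = F·x = [1, 6, -7]
P̄ = F·P·Fᵀ + Q = [7 -3 -11; -3 56 -22; -11 -22 52]
S = H·P̄·Hᵀ + R = [393 -98; -98 41]
K = P̄·Hᵀ·S⁻¹ = [-1084/6509 -1956/6509; 2040/6509 8845/6509; 1476/6509 -2981/6509]
x' − x̄ = [-13644/6509, 10185/6509, 35511/6509] = K·y
y = (KᵀK)⁻¹·Kᵀ·(x' − x̄) = [18, -3]
z = y + H·x̄ = [18, -3] + [-15, 6] = [3, 3]

z = [3, 3]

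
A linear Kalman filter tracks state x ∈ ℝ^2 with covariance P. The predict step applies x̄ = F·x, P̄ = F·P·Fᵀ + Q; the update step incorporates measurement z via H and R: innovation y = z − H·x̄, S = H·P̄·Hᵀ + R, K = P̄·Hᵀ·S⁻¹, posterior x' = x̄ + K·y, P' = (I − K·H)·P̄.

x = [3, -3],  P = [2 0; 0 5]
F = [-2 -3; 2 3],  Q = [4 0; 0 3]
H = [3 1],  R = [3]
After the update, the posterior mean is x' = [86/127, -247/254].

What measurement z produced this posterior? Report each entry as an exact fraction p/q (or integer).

z = [1]

x̄ = F·x = [3, -3]
P̄ = F·P·Fᵀ + Q = [57 -53; -53 56]
S = H·P̄·Hᵀ + R = [254]
K = P̄·Hᵀ·S⁻¹ = [59/127; -103/254]
x' − x̄ = [-295/127, 515/254] = K·y
y = (KᵀK)⁻¹·Kᵀ·(x' − x̄) = [-5]
z = y + H·x̄ = [-5] + [6] = [1]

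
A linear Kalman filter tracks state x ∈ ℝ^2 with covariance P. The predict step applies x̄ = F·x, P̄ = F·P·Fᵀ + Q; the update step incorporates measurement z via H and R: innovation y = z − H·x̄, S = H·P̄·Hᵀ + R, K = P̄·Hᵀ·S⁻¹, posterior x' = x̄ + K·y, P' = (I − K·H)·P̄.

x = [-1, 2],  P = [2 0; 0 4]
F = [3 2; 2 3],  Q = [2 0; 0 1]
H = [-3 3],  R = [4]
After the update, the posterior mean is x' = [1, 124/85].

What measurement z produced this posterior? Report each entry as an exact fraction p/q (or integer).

x̄ = F·x = [1, 4]
P̄ = F·P·Fᵀ + Q = [36 36; 36 45]
S = H·P̄·Hᵀ + R = [85]
K = P̄·Hᵀ·S⁻¹ = [0; 27/85]
x' − x̄ = [0, -216/85] = K·y
y = (KᵀK)⁻¹·Kᵀ·(x' − x̄) = [-8]
z = y + H·x̄ = [-8] + [9] = [1]

z = [1]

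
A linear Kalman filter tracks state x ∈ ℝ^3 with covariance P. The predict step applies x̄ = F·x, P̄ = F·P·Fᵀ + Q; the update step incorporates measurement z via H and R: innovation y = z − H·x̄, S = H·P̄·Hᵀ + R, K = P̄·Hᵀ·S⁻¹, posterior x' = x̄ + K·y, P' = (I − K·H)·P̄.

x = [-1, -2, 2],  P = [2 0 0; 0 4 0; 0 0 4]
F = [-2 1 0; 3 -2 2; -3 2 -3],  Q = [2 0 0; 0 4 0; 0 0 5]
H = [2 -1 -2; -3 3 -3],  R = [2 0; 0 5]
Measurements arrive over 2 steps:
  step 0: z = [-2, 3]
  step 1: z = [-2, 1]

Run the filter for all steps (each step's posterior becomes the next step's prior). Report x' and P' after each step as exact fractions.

step 0: x' = [-671/5123, 72966/66599, 29245/133198], P' = [7622/5123 9058/5123 2006/5123; 9058/5123 168658/66599 36219/66599; 2006/5123 36219/66599 24976/66599]
step 1: x' = [-126596687/473196778, 192845545/473196778, 100788023/236598389], P' = [278700491/236598389 330771593/236598389 79267472/236598389; 330771593/236598389 493537578/236598389 112921830/236598389; 79267472/236598389 112921830/236598389 86283463/236598389]

step 0: x̄ = F·x = [0, 5, -7]
step 0: P̄ = F·P·Fᵀ + Q = [14 -20 20; -20 54 -58; 20 -58 75]
step 0: y = z − H·x̄ = [-11, -33]
step 0: S = H·P̄·Hᵀ + R = [100 198; 198 3056]
step 0: K = P̄·Hᵀ·S⁻¹ = [1087/5123 -342/5123; -2794/66599 8811/66599; -34015/133198 -8901/66599]
step 0: x' = x̄ + K·y = [-671/5123, 72966/66599, 29245/133198]
step 0: P' = (I − K·H)·P̄ = [7622/5123 9058/5123 2006/5123; 9058/5123 168658/66599 36219/66599; 2006/5123 36219/66599 24976/66599]
step 1: x̄ = F·x = [90412/66599, -142856/66599, 256467/133198]
step 1: P̄ = F·P·Fᵀ + Q = [227184/66599 -139428/66599 155365/66599; -139428/66599 542842/66599 -332194/66599; 155365/66599 -332194/66599 745913/66599]
step 1: y = z − H·x̄ = [-200411/66599, 2302207/133198]
step 1: S = H·P̄·Hᵀ + R = [2554444/66599 1225578/66599; 1225578/66599 25262212/66599]
step 1: K = P̄·Hᵀ·S⁻¹ = [820415/5701166 -16317822/236598389; -348422/2850583 29906493/236598389; -764782/2850583 -31577463/236598389]
step 1: x' = x̄ + K·y = [-126596687/473196778, 192845545/473196778, 100788023/236598389]
step 1: P' = (I − K·H)·P̄ = [278700491/236598389 330771593/236598389 79267472/236598389; 330771593/236598389 493537578/236598389 112921830/236598389; 79267472/236598389 112921830/236598389 86283463/236598389]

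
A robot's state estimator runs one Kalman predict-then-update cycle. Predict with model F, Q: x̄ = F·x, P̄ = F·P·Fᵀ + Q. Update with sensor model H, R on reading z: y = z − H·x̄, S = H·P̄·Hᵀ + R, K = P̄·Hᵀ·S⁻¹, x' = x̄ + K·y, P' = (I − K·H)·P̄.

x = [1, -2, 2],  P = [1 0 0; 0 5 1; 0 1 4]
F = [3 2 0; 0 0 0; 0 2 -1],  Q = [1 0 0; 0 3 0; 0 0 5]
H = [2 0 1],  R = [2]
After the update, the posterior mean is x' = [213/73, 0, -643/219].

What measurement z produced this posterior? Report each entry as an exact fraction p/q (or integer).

x̄ = F·x = [-1, 0, -6]
P̄ = F·P·Fᵀ + Q = [30 0 18; 0 3 0; 18 0 25]
S = H·P̄·Hᵀ + R = [219]
K = P̄·Hᵀ·S⁻¹ = [26/73; 0; 61/219]
x' − x̄ = [286/73, 0, 671/219] = K·y
y = (KᵀK)⁻¹·Kᵀ·(x' − x̄) = [11]
z = y + H·x̄ = [11] + [-8] = [3]

z = [3]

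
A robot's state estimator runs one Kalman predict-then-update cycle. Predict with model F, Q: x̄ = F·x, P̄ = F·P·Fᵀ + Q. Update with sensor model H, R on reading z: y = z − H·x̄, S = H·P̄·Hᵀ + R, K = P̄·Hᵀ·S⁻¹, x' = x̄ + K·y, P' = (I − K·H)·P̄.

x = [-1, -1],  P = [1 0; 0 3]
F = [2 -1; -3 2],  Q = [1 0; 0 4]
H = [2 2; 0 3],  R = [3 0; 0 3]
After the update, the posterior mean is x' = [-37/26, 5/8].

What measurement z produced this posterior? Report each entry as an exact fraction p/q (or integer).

z = [-2, 2]

x̄ = F·x = [-1, 1]
P̄ = F·P·Fᵀ + Q = [8 -12; -12 25]
S = H·P̄·Hᵀ + R = [39 78; 78 228]
K = P̄·Hᵀ·S⁻¹ = [41/117 -5/18; 1/36 23/72]
x' − x̄ = [-11/26, -3/8] = K·y
y = (KᵀK)⁻¹·Kᵀ·(x' − x̄) = [-2, -1]
z = y + H·x̄ = [-2, -1] + [0, 3] = [-2, 2]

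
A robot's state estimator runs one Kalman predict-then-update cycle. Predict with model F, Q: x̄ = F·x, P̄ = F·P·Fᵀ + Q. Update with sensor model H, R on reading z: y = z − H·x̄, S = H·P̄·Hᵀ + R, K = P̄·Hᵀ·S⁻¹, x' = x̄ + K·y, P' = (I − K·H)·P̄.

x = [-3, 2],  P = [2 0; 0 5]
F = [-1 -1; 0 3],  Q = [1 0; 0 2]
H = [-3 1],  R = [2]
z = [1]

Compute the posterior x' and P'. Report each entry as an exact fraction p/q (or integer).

x̄ = F·x = [1, 6]
P̄ = F·P·Fᵀ + Q = [8 -15; -15 47]
y = z − H·x̄ = [-2]
S = H·P̄·Hᵀ + R = [211]
K = P̄·Hᵀ·S⁻¹ = [-39/211; 92/211]
x' = x̄ + K·y = [289/211, 1082/211]
P' = (I − K·H)·P̄ = [167/211 423/211; 423/211 1453/211]

x' = [289/211, 1082/211]
P' = [167/211 423/211; 423/211 1453/211]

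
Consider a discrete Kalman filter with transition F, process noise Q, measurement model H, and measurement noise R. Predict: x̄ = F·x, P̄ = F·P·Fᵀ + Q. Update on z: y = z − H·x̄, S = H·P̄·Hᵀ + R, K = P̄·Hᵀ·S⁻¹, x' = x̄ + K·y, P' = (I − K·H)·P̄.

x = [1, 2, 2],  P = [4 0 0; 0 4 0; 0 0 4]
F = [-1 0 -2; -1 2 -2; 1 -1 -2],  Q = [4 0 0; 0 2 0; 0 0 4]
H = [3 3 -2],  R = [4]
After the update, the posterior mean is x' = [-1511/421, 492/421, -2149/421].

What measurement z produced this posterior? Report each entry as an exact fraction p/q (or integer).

x̄ = F·x = [-5, -1, -5]
P̄ = F·P·Fᵀ + Q = [24 20 12; 20 38 4; 12 4 28]
S = H·P̄·Hᵀ + R = [842]
K = P̄·Hᵀ·S⁻¹ = [54/421; 83/421; -4/421]
x' − x̄ = [594/421, 913/421, -44/421] = K·y
y = (KᵀK)⁻¹·Kᵀ·(x' − x̄) = [11]
z = y + H·x̄ = [11] + [-8] = [3]

z = [3]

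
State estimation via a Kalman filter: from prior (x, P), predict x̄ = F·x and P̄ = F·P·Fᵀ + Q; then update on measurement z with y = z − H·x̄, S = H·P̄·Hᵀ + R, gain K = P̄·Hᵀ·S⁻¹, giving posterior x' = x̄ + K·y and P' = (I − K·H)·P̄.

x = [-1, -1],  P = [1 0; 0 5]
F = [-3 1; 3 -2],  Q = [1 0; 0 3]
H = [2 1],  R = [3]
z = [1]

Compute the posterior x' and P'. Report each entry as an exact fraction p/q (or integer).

x' = [16/19, -7/19]
P' = [164/19 -295/19; -295/19 572/19]

x̄ = F·x = [2, -1]
P̄ = F·P·Fᵀ + Q = [15 -19; -19 32]
y = z − H·x̄ = [-2]
S = H·P̄·Hᵀ + R = [19]
K = P̄·Hᵀ·S⁻¹ = [11/19; -6/19]
x' = x̄ + K·y = [16/19, -7/19]
P' = (I − K·H)·P̄ = [164/19 -295/19; -295/19 572/19]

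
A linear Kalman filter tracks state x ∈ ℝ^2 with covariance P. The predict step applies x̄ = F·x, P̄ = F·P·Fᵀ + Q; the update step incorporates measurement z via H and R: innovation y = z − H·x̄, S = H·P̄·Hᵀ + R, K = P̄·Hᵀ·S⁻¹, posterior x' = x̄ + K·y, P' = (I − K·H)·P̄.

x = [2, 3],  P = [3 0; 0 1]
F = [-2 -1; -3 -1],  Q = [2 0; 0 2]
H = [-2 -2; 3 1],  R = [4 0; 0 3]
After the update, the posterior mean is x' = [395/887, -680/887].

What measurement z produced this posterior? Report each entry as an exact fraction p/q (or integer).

x̄ = F·x = [-7, -9]
P̄ = F·P·Fᵀ + Q = [15 19; 19 30]
S = H·P̄·Hᵀ + R = [336 -302; -302 282]
K = P̄·Hᵀ·S⁻¹ = [38/887 242/887; -681/1774 -91/887]
x' − x̄ = [6604/887, 7303/887] = K·y
y = (KᵀK)⁻¹·Kᵀ·(x' − x̄) = [-30, 32]
z = y + H·x̄ = [-30, 32] + [32, -30] = [2, 2]

z = [2, 2]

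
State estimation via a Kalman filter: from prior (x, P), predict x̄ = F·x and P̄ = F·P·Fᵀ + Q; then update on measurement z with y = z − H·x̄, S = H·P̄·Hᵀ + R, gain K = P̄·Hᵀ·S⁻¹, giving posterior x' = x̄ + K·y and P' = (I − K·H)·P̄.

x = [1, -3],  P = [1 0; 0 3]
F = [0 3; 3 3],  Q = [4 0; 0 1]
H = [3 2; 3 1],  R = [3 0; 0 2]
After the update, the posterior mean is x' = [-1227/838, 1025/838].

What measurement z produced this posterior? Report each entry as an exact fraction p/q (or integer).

z = [-2, -3]

x̄ = F·x = [-9, -6]
P̄ = F·P·Fᵀ + Q = [31 27; 27 37]
S = H·P̄·Hᵀ + R = [754 596; 596 480]
K = P̄·Hᵀ·S⁻¹ = [-60/419 717/1676; 509/838 -213/419]
x' − x̄ = [6315/838, 6053/838] = K·y
y = (KᵀK)⁻¹·Kᵀ·(x' − x̄) = [37, 30]
z = y + H·x̄ = [37, 30] + [-39, -33] = [-2, -3]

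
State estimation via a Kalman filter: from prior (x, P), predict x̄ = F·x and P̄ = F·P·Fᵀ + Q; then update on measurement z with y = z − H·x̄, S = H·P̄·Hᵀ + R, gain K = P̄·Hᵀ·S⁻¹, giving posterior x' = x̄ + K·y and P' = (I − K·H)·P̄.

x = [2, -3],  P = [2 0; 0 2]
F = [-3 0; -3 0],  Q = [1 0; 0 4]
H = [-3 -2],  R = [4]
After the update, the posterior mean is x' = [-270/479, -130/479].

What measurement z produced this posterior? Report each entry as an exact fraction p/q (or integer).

z = [2]

x̄ = F·x = [-6, -6]
P̄ = F·P·Fᵀ + Q = [19 18; 18 22]
S = H·P̄·Hᵀ + R = [479]
K = P̄·Hᵀ·S⁻¹ = [-93/479; -98/479]
x' − x̄ = [2604/479, 2744/479] = K·y
y = (KᵀK)⁻¹·Kᵀ·(x' − x̄) = [-28]
z = y + H·x̄ = [-28] + [30] = [2]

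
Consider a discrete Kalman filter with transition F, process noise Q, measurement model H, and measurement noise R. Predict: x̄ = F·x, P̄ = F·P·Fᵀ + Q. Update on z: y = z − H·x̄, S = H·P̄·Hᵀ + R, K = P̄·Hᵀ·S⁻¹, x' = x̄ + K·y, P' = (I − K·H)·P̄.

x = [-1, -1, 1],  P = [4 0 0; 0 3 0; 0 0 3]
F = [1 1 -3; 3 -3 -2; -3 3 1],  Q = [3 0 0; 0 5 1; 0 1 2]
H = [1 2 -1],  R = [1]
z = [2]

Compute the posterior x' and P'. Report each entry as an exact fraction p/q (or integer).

x' = [-113/31, 688/403, -893/403]
P' = [1657/62 -441/62 384/31; -441/62 2479/806 -512/403; 384/31 -512/403 4076/403]

x̄ = F·x = [-5, -2, 1]
P̄ = F·P·Fᵀ + Q = [37 21 -12; 21 80 -68; -12 -68 68]
y = z − H·x̄ = [12]
S = H·P̄·Hᵀ + R = [806]
K = P̄·Hᵀ·S⁻¹ = [7/62; 249/806; -108/403]
x' = x̄ + K·y = [-113/31, 688/403, -893/403]
P' = (I − K·H)·P̄ = [1657/62 -441/62 384/31; -441/62 2479/806 -512/403; 384/31 -512/403 4076/403]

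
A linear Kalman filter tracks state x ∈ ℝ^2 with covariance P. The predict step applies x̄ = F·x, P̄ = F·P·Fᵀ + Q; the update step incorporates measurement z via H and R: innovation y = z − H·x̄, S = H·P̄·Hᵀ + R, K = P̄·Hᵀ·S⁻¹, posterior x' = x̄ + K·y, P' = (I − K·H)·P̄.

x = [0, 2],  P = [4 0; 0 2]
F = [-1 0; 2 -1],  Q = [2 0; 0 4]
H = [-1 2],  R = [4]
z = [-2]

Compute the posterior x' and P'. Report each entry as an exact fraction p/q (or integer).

x' = [-22/65, -6/5]
P' = [148/65 4/5; 4/5 6/5]

x̄ = F·x = [0, -2]
P̄ = F·P·Fᵀ + Q = [6 -8; -8 22]
y = z − H·x̄ = [2]
S = H·P̄·Hᵀ + R = [130]
K = P̄·Hᵀ·S⁻¹ = [-11/65; 2/5]
x' = x̄ + K·y = [-22/65, -6/5]
P' = (I − K·H)·P̄ = [148/65 4/5; 4/5 6/5]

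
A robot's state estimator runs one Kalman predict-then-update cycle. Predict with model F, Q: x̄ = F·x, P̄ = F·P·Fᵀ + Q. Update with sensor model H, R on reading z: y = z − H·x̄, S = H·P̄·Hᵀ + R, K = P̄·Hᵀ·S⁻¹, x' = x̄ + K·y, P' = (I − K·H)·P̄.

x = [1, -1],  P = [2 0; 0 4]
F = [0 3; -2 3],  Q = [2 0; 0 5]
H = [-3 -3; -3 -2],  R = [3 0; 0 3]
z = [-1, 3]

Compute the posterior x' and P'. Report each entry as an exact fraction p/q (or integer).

x' = [-2456/2051, 4443/4102]
P' = [3736/2051 -4191/2051; -4191/2051 10335/4102]

x̄ = F·x = [-3, -5]
P̄ = F·P·Fᵀ + Q = [38 36; 36 49]
y = z − H·x̄ = [-25, -16]
S = H·P̄·Hᵀ + R = [1434 1176; 1176 973]
K = P̄·Hᵀ·S⁻¹ = [65/293 -942/2051; -279/586 746/2051]
x' = x̄ + K·y = [-2456/2051, 4443/4102]
P' = (I − K·H)·P̄ = [3736/2051 -4191/2051; -4191/2051 10335/4102]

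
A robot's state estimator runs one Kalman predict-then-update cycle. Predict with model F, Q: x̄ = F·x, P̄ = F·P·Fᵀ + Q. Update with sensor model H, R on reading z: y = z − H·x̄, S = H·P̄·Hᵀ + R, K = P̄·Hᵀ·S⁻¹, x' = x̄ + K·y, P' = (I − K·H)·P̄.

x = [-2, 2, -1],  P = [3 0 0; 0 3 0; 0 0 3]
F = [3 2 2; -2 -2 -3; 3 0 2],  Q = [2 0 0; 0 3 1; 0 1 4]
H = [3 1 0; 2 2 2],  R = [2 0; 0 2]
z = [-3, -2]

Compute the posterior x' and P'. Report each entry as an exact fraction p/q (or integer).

x' = [-19210/9407, 31205/9407, -22744/9407]
P' = [22014/9407 -56420/9407 33753/9407; -56420/9407 158708/9407 -100123/9407; 33753/9407 -100123/9407 69439/9407]

x̄ = F·x = [-4, 3, -8]
P̄ = F·P·Fᵀ + Q = [53 -48 39; -48 54 -35; 39 -35 43]
y = z − H·x̄ = [6, 16]
S = H·P̄·Hᵀ + R = [245 206; 206 250]
K = P̄·Hᵀ·S⁻¹ = [4811/9407 -653/9407; -5276/9407 2165/9407; 568/9407 3069/9407]
x' = x̄ + K·y = [-19210/9407, 31205/9407, -22744/9407]
P' = (I − K·H)·P̄ = [22014/9407 -56420/9407 33753/9407; -56420/9407 158708/9407 -100123/9407; 33753/9407 -100123/9407 69439/9407]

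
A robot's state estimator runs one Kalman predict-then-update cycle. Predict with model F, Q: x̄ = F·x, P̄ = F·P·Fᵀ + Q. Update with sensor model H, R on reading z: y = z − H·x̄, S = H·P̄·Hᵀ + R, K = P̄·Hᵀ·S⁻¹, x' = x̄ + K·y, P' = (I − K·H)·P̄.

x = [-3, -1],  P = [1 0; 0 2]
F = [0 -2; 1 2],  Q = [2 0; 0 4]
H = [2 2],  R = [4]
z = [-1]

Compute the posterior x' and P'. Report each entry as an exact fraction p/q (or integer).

x' = [21/8, -55/16]
P' = [19/2 -37/4; -37/4 79/8]

x̄ = F·x = [2, -5]
P̄ = F·P·Fᵀ + Q = [10 -8; -8 13]
y = z − H·x̄ = [5]
S = H·P̄·Hᵀ + R = [32]
K = P̄·Hᵀ·S⁻¹ = [1/8; 5/16]
x' = x̄ + K·y = [21/8, -55/16]
P' = (I − K·H)·P̄ = [19/2 -37/4; -37/4 79/8]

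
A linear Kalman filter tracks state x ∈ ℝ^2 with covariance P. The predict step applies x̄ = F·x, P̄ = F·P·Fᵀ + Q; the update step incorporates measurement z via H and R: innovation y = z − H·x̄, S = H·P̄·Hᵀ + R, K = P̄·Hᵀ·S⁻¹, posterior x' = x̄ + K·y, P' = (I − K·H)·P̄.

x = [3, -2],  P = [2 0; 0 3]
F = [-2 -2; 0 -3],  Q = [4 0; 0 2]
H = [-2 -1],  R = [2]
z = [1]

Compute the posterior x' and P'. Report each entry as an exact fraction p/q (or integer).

x' = [-596/199, 999/199]
P' = [420/199 -708/199; -708/199 1546/199]

x̄ = F·x = [-2, 6]
P̄ = F·P·Fᵀ + Q = [24 18; 18 29]
y = z − H·x̄ = [3]
S = H·P̄·Hᵀ + R = [199]
K = P̄·Hᵀ·S⁻¹ = [-66/199; -65/199]
x' = x̄ + K·y = [-596/199, 999/199]
P' = (I − K·H)·P̄ = [420/199 -708/199; -708/199 1546/199]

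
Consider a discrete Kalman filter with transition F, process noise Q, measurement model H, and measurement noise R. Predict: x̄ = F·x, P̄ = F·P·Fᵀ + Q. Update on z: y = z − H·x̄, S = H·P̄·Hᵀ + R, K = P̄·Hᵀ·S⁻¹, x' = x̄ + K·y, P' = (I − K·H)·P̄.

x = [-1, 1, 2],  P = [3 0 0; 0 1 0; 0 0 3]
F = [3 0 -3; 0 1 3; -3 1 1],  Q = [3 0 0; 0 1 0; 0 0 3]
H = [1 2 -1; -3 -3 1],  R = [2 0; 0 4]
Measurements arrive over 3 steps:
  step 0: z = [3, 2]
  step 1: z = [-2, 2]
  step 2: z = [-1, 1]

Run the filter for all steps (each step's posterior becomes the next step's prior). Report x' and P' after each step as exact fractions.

step 0: x' = [-31851/5603, 34495/5603, 19958/5603], P' = [27276/5603 -28794/5603 -20130/5603; -28794/5603 35822/5603 31808/5603; -20130/5603 31808/5603 41826/5603]
step 1: x' = [-43421511/113265350, 1915536/5148425, 10674887/4530614], P' = [716275077/113265350 -37170102/5148425 -27123429/4530614; -37170102/5148425 47537294/5148425 1811116/205937; -27123429/4530614 1811116/205937 48516649/4530614]
step 2: x' = [77731182001/342125713942, -484349048714/513188570913, -980822813161/1026377141826], P' = [2201827513847/342125713942 -3779846583058/513188570913 -6299342690525/1026377141826; -3779846583058/513188570913 14506774132150/1539565712739 13838826753364/1539565712739; -6299342690525/1026377141826 13838826753364/1539565712739 33572705271395/3079131425478]

step 0: x̄ = F·x = [-9, 7, 6]
step 0: P̄ = F·P·Fᵀ + Q = [57 -27 -36; -27 29 10; -36 10 34]
step 0: y = z − H·x̄ = [4, -10]
step 0: S = H·P̄·Hᵀ + R = [133 -230; -230 482]
step 0: K = P̄·Hᵀ·S⁻¹ = [-5091/5603 -3894/5603; 5521/5603 2681/5603; 830/5603 1698/5603]
step 0: x' = x̄ + K·y = [-31851/5603, 34495/5603, 19958/5603]
step 0: P' = (I − K·H)·P̄ = [27276/5603 -28794/5603 -20130/5603; -28794/5603 35822/5603 31808/5603; -20130/5603 31808/5603 41826/5603]
step 1: x̄ = F·x = [-155427/5603, 94369/5603, 150006/5603]
step 1: P̄ = F·P·Fᵀ + Q = [1001067/5603 -739410/5603 -794328/5603; -739410/5603 608707/5603 556084/5603; -794328/5603 556084/5603 697101/5603]
step 1: y = z − H·x̄ = [105489/5603, -321974/5603]
step 1: S = H·P̄·Hᵀ + R = [550882/5603 -1094746/5603; -1094746/5603 3327563/5603]
step 1: K = P̄·Hᵀ·S⁻¹ = [-120561843/113265350 -46710528/56632675; 6313293/5148425 3544081/5148425; 2024513/4530614 1294160/2265307]
step 1: x' = x̄ + K·y = [-43421511/113265350, 1915536/5148425, 10674887/4530614]
step 1: P' = (I − K·H)·P̄ = [716275077/113265350 -37170102/5148425 -27123429/4530614; -37170102/5148425 47537294/5148425 1811116/205937; -27123429/4530614 1811116/205937 48516649/4530614]
step 2: x̄ = F·x = [-465440529/56632675, 842758317/113265350, 8785570/2265307]
step 2: P̄ = F·P·Fᵀ + Q = [14954030409/56632675 -11230292841/56632675 -473276424/2265307; -11230292841/56632675 18052014643/113265350 344500452/2265307; -473276424/2265307 344500452/2265307 400244077/2265307]
step 2: y = z − H·x̄ = [-214311213/56632675, -590381373/113265350]
step 2: S = H·P̄·Hᵀ + R = [5470031606/56632675 -12216687412/56632675; -12216687412/56632675 86448193723/113265350]
step 2: K = P̄·Hᵀ·S⁻¹ = [-1107280550083/1026377141826 -429588852100/513188570913; 1917590880881/1539565712739 1084280901109/1539565712739; 1442286835243/3079131425478 904228620742/1539565712739]
step 2: x' = x̄ + K·y = [77731182001/342125713942, -484349048714/513188570913, -980822813161/1026377141826]
step 2: P' = (I − K·H)·P̄ = [2201827513847/342125713942 -3779846583058/513188570913 -6299342690525/1026377141826; -3779846583058/513188570913 14506774132150/1539565712739 13838826753364/1539565712739; -6299342690525/1026377141826 13838826753364/1539565712739 33572705271395/3079131425478]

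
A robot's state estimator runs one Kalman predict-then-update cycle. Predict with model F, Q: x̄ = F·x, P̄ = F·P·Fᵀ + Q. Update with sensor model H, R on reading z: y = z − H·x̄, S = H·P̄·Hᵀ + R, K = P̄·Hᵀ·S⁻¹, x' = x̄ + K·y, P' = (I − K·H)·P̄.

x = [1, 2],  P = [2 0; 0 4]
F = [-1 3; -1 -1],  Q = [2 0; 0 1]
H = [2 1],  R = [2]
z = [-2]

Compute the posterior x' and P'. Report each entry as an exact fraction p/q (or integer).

x' = [5/43, -90/43]
P' = [260/129 -380/129; -380/129 734/129]

x̄ = F·x = [5, -3]
P̄ = F·P·Fᵀ + Q = [40 -10; -10 7]
y = z − H·x̄ = [-9]
S = H·P̄·Hᵀ + R = [129]
K = P̄·Hᵀ·S⁻¹ = [70/129; -13/129]
x' = x̄ + K·y = [5/43, -90/43]
P' = (I − K·H)·P̄ = [260/129 -380/129; -380/129 734/129]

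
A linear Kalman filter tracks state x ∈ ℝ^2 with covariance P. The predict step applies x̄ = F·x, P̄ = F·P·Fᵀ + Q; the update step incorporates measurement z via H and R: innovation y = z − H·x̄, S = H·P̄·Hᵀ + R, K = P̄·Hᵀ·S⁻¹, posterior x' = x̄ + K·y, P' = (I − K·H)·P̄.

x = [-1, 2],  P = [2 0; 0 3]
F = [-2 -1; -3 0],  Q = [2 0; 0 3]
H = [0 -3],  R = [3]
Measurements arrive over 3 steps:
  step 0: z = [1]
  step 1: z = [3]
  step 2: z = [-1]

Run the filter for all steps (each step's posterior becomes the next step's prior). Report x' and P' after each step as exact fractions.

step 0: x̄ = F·x = [0, 3]
step 0: P̄ = F·P·Fᵀ + Q = [13 12; 12 21]
step 0: y = z − H·x̄ = [10]
step 0: S = H·P̄·Hᵀ + R = [192]
step 0: K = P̄·Hᵀ·S⁻¹ = [-3/16; -21/64]
step 0: x' = x̄ + K·y = [-15/8, -9/32]
step 0: P' = (I − K·H)·P̄ = [25/4 3/16; 3/16 21/64]
step 1: x̄ = F·x = [129/32, 45/8]
step 1: P̄ = F·P·Fᵀ + Q = [1797/64 609/16; 609/16 237/4]
step 1: y = z − H·x̄ = [159/8]
step 1: S = H·P̄·Hᵀ + R = [2145/4]
step 1: K = P̄·Hᵀ·S⁻¹ = [-609/2860; -237/715]
step 1: x' = x̄ + K·y = [-1149/5720, -1377/1430]
step 1: P' = (I − K·H)·P̄ = [43053/11440 609/2860; 609/2860 237/715]
step 2: x̄ = F·x = [3903/2860, 3447/5720]
step 2: P̄ = F·P·Fᵀ + Q = [52157/2860 132813/5720; 132813/5720 421797/11440]
step 2: y = z − H·x̄ = [4621/5720]
step 2: S = H·P̄·Hᵀ + R = [3830493/11440]
step 2: K = P̄·Hᵀ·S⁻¹ = [-265626/1276831; -421797/1276831]
step 2: x' = x̄ + K·y = [1527882/1276831, 428691/1276831]
step 2: P' = (I − K·H)·P̄ = [4782446/1276831 265626/1276831; 265626/1276831 421797/1276831]

step 0: x' = [-15/8, -9/32], P' = [25/4 3/16; 3/16 21/64]
step 1: x' = [-1149/5720, -1377/1430], P' = [43053/11440 609/2860; 609/2860 237/715]
step 2: x' = [1527882/1276831, 428691/1276831], P' = [4782446/1276831 265626/1276831; 265626/1276831 421797/1276831]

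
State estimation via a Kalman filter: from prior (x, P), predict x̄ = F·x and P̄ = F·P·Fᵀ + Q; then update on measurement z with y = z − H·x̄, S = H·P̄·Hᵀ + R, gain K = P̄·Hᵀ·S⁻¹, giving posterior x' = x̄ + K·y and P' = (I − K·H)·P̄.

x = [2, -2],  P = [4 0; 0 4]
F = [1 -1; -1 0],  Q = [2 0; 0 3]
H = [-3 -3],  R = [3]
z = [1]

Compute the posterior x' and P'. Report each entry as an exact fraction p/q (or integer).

x̄ = F·x = [4, -2]
P̄ = F·P·Fᵀ + Q = [10 -4; -4 7]
y = z − H·x̄ = [7]
S = H·P̄·Hᵀ + R = [84]
K = P̄·Hᵀ·S⁻¹ = [-3/14; -3/28]
x' = x̄ + K·y = [5/2, -11/4]
P' = (I − K·H)·P̄ = [43/7 -83/14; -83/14 169/28]

x' = [5/2, -11/4]
P' = [43/7 -83/14; -83/14 169/28]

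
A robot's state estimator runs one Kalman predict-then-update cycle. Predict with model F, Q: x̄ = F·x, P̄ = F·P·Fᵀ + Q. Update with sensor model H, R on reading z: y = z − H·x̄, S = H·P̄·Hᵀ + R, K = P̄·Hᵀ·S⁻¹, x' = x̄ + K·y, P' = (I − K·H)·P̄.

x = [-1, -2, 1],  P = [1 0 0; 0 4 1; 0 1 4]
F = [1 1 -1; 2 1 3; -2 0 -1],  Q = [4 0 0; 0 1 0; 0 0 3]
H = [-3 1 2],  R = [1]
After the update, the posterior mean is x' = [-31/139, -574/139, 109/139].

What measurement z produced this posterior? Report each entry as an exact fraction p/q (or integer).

x̄ = F·x = [-4, -1, 1]
P̄ = F·P·Fᵀ + Q = [11 -4 1; -4 51 -17; 1 -17 11]
S = H·P̄·Hᵀ + R = [139]
K = P̄·Hᵀ·S⁻¹ = [-35/139; 29/139; 2/139]
x' − x̄ = [525/139, -435/139, -30/139] = K·y
y = (KᵀK)⁻¹·Kᵀ·(x' − x̄) = [-15]
z = y + H·x̄ = [-15] + [13] = [-2]

z = [-2]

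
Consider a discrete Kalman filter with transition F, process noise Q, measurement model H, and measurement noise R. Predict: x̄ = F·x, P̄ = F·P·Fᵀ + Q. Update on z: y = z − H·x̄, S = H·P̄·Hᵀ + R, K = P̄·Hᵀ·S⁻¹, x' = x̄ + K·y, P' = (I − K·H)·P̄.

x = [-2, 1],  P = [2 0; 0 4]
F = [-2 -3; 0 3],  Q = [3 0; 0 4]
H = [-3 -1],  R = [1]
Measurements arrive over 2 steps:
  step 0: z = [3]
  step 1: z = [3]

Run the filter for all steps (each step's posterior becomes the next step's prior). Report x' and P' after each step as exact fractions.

step 0: x' = [-697/248, 339/62], P' = [631/248 -447/62; -447/62 662/31]
step 1: x' = [-165823/46286, 178503/23143], P' = [77849/23143 -220674/23143; -220674/23143 646484/23143]

step 0: x̄ = F·x = [1, 3]
step 0: P̄ = F·P·Fᵀ + Q = [47 -36; -36 40]
step 0: y = z − H·x̄ = [9]
step 0: S = H·P̄·Hᵀ + R = [248]
step 0: K = P̄·Hᵀ·S⁻¹ = [-105/248; 17/62]
step 0: x' = x̄ + K·y = [-697/248, 339/62]
step 0: P' = (I − K·H)·P̄ = [631/248 -447/62; -447/62 662/31]
step 1: x̄ = F·x = [-1337/124, 1017/62]
step 1: P̄ = F·P·Fᵀ + Q = [7369/62 -4617/31; -4617/31 6082/31]
step 1: y = z − H·x̄ = [-1605/124]
step 1: S = H·P̄·Hᵀ + R = [23143/62]
step 1: K = P̄·Hᵀ·S⁻¹ = [-12873/23143; 15538/23143]
step 1: x' = x̄ + K·y = [-165823/46286, 178503/23143]
step 1: P' = (I − K·H)·P̄ = [77849/23143 -220674/23143; -220674/23143 646484/23143]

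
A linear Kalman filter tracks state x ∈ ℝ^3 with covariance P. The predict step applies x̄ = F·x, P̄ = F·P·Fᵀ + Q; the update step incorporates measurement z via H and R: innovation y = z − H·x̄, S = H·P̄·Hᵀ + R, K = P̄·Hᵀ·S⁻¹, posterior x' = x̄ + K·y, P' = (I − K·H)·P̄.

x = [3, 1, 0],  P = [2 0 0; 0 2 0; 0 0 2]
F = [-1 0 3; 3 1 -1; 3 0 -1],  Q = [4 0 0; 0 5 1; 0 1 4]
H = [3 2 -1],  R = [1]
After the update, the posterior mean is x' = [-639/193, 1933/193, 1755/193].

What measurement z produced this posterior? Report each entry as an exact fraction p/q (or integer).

z = [1]

x̄ = F·x = [-3, 10, 9]
P̄ = F·P·Fᵀ + Q = [24 -12 -12; -12 27 21; -12 21 24]
S = H·P̄·Hᵀ + R = [193]
K = P̄·Hᵀ·S⁻¹ = [60/193; -3/193; -18/193]
x' − x̄ = [-60/193, 3/193, 18/193] = K·y
y = (KᵀK)⁻¹·Kᵀ·(x' − x̄) = [-1]
z = y + H·x̄ = [-1] + [2] = [1]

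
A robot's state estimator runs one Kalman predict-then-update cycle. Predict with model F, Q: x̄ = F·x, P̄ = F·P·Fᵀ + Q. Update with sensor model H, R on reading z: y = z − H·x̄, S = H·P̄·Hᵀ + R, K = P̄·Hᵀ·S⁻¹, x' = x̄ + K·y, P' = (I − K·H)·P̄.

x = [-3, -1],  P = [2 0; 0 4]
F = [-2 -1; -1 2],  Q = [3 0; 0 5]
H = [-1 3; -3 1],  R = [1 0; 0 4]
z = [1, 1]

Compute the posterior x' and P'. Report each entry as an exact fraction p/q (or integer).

x̄ = F·x = [7, 1]
P̄ = F·P·Fᵀ + Q = [15 -4; -4 23]
y = z − H·x̄ = [5, 21]
S = H·P̄·Hᵀ + R = [247 154; 154 186]
K = P̄·Hᵀ·S⁻¹ = [1262/11113 -7945/22226; 4094/11113 -2597/22226]
x' = x̄ + K·y = [1357/22226, 8629/22226]
P' = (I − K·H)·P̄ = [12233/22226 4919/22226; 4919/22226 4369/22226]

x' = [1357/22226, 8629/22226]
P' = [12233/22226 4919/22226; 4919/22226 4369/22226]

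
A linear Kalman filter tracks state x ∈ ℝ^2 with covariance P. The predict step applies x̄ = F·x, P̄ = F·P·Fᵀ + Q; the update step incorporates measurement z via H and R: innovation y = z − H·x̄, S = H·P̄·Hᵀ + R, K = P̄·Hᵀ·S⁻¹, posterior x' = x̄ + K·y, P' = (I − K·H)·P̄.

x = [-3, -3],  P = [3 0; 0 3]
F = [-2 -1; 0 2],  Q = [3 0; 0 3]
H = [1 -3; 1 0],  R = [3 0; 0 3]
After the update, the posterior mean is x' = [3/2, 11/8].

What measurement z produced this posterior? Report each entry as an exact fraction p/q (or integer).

x̄ = F·x = [9, -6]
P̄ = F·P·Fᵀ + Q = [18 -6; -6 15]
S = H·P̄·Hᵀ + R = [192 36; 36 21]
K = P̄·Hᵀ·S⁻¹ = [3/76 15/19; -5/16 1/4]
x' − x̄ = [-15/2, 59/8] = K·y
y = (KᵀK)⁻¹·Kᵀ·(x' − x̄) = [-30, -8]
z = y + H·x̄ = [-30, -8] + [27, 9] = [-3, 1]

z = [-3, 1]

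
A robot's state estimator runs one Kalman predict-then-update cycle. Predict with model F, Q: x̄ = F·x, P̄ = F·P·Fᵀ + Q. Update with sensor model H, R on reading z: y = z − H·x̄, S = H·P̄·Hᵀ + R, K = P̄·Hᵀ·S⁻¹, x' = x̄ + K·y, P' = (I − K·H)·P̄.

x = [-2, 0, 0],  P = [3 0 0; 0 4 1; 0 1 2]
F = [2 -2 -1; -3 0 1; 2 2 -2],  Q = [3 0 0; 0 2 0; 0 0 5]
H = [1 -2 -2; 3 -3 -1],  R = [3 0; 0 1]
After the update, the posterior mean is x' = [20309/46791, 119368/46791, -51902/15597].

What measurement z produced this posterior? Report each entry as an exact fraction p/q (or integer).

x̄ = F·x = [-4, 6, -4]
P̄ = F·P·Fᵀ + Q = [37 -22 2; -22 31 -20; 2 -20 33]
S = H·P̄·Hᵀ + R = [216 387; 387 910]
K = P̄·Hᵀ·S⁻¹ = [2345/46791 889/5199; 13753/46791 -1444/5199; -11537/15597 608/1733]
x' − x̄ = [207473/46791, -161378/46791, 10486/15597] = K·y
y = (KᵀK)⁻¹·Kᵀ·(x' − x̄) = [10, 23]
z = y + H·x̄ = [10, 23] + [-8, -26] = [2, -3]

z = [2, -3]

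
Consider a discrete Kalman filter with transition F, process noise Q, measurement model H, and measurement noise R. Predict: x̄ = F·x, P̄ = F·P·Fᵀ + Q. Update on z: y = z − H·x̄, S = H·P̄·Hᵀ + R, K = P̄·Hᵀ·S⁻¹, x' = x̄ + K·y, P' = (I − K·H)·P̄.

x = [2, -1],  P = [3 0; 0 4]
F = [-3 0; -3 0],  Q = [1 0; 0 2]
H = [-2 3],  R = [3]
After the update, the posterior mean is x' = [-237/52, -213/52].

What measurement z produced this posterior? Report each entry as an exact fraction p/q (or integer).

z = [-3]

x̄ = F·x = [-6, -6]
P̄ = F·P·Fᵀ + Q = [28 27; 27 29]
S = H·P̄·Hᵀ + R = [52]
K = P̄·Hᵀ·S⁻¹ = [25/52; 33/52]
x' − x̄ = [75/52, 99/52] = K·y
y = (KᵀK)⁻¹·Kᵀ·(x' − x̄) = [3]
z = y + H·x̄ = [3] + [-6] = [-3]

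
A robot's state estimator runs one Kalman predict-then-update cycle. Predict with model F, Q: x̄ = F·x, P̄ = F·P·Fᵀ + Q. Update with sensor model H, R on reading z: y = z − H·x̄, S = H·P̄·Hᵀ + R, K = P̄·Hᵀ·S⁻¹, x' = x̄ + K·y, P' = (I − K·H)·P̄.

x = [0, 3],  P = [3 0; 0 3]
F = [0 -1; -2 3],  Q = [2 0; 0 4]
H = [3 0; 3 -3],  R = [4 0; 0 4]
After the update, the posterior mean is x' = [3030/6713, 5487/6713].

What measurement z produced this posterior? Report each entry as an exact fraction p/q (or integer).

z = [2, -1]

x̄ = F·x = [-3, 9]
P̄ = F·P·Fᵀ + Q = [5 -9; -9 43]
S = H·P̄·Hᵀ + R = [49 126; 126 598]
K = P̄·Hᵀ·S⁻¹ = [1839/6713 12/959; 1755/6713 -303/959]
x' − x̄ = [23169/6713, -54930/6713] = K·y
y = (KᵀK)⁻¹·Kᵀ·(x' − x̄) = [11, 35]
z = y + H·x̄ = [11, 35] + [-9, -36] = [2, -1]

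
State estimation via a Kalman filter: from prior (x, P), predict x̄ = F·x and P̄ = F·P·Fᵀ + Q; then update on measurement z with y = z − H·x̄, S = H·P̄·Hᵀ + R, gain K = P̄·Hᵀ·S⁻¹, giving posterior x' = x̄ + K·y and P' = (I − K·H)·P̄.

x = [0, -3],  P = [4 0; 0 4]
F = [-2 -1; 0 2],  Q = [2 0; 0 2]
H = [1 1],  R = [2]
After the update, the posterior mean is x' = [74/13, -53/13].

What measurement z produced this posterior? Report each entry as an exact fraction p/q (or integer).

z = [2]

x̄ = F·x = [3, -6]
P̄ = F·P·Fᵀ + Q = [22 -8; -8 18]
S = H·P̄·Hᵀ + R = [26]
K = P̄·Hᵀ·S⁻¹ = [7/13; 5/13]
x' − x̄ = [35/13, 25/13] = K·y
y = (KᵀK)⁻¹·Kᵀ·(x' − x̄) = [5]
z = y + H·x̄ = [5] + [-3] = [2]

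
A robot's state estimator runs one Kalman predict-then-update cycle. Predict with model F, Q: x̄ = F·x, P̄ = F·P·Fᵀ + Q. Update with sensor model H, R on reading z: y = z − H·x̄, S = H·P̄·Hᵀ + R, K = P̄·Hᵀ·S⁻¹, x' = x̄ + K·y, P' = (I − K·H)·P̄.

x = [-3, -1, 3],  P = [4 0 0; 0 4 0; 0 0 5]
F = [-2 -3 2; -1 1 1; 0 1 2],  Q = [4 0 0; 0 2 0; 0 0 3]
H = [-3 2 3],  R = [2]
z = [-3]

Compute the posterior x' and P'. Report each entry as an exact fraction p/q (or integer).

x̄ = F·x = [15, 5, 5]
P̄ = F·P·Fᵀ + Q = [76 6 8; 6 15 14; 8 14 27]
y = z − H·x̄ = [17]
S = H·P̄·Hᵀ + R = [941]
K = P̄·Hᵀ·S⁻¹ = [-192/941; 54/941; 85/941]
x' = x̄ + K·y = [10851/941, 5623/941, 6150/941]
P' = (I − K·H)·P̄ = [34652/941 16014/941 23848/941; 16014/941 11199/941 8584/941; 23848/941 8584/941 18182/941]

x' = [10851/941, 5623/941, 6150/941]
P' = [34652/941 16014/941 23848/941; 16014/941 11199/941 8584/941; 23848/941 8584/941 18182/941]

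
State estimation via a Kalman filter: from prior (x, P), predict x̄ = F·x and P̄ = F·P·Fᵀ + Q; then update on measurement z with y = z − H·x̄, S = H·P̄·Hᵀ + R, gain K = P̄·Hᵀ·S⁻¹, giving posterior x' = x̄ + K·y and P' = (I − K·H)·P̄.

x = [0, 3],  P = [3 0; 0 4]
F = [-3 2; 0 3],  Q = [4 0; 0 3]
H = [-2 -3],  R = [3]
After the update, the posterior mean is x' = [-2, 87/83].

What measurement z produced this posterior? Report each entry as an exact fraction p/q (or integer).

x̄ = F·x = [6, 9]
P̄ = F·P·Fᵀ + Q = [47 24; 24 39]
S = H·P̄·Hᵀ + R = [830]
K = P̄·Hᵀ·S⁻¹ = [-1/5; -33/166]
x' − x̄ = [-8, -660/83] = K·y
y = (KᵀK)⁻¹·Kᵀ·(x' − x̄) = [40]
z = y + H·x̄ = [40] + [-39] = [1]

z = [1]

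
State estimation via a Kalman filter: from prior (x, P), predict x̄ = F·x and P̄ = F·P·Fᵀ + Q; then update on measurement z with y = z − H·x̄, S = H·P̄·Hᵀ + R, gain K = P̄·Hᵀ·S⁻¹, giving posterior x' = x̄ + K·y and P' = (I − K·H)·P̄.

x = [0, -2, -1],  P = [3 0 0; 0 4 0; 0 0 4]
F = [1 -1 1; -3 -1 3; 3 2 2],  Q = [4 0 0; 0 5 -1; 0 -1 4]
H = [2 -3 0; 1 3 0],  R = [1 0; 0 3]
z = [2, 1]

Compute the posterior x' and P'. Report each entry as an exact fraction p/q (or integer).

x' = [28706/28697, -31/28697, -178932/28697]
P' = [12387/28697 5162/28697 7578/28697; 5162/28697 13619/86091 2595/28697; 7578/28697 2595/28697 1548144/28697]

x̄ = F·x = [1, -1, -6]
P̄ = F·P·Fᵀ + Q = [15 7 9; 7 72 -12; 9 -12 63]
y = z − H·x̄ = [-3, 3]
S = H·P̄·Hᵀ + R = [625 -597; -597 708]
K = P̄·Hᵀ·S⁻¹ = [9288/28697 9291/28697; -3295/28697 18781/86091; 7371/28697 5121/28697]
x' = x̄ + K·y = [28706/28697, -31/28697, -178932/28697]
P' = (I − K·H)·P̄ = [12387/28697 5162/28697 7578/28697; 5162/28697 13619/86091 2595/28697; 7578/28697 2595/28697 1548144/28697]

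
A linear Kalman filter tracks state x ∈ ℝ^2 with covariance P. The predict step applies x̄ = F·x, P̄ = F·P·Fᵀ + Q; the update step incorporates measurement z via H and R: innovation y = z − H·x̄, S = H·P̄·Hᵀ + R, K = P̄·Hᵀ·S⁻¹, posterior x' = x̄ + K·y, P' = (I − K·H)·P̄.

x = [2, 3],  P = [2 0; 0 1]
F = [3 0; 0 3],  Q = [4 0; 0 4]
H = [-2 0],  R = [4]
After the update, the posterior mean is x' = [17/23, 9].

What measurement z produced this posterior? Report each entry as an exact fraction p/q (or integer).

x̄ = F·x = [6, 9]
P̄ = F·P·Fᵀ + Q = [22 0; 0 13]
S = H·P̄·Hᵀ + R = [92]
K = P̄·Hᵀ·S⁻¹ = [-11/23; 0]
x' − x̄ = [-121/23, 0] = K·y
y = (KᵀK)⁻¹·Kᵀ·(x' − x̄) = [11]
z = y + H·x̄ = [11] + [-12] = [-1]

z = [-1]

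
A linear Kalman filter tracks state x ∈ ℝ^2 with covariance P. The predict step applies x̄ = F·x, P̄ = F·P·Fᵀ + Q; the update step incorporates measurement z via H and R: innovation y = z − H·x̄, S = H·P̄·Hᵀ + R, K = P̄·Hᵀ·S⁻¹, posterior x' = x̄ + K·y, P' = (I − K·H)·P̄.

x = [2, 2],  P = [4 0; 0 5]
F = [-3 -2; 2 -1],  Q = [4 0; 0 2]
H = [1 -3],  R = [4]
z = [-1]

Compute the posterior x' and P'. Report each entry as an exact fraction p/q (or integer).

x̄ = F·x = [-10, 2]
P̄ = F·P·Fᵀ + Q = [60 -14; -14 23]
y = z − H·x̄ = [15]
S = H·P̄·Hᵀ + R = [355]
K = P̄·Hᵀ·S⁻¹ = [102/355; -83/355]
x' = x̄ + K·y = [-404/71, -107/71]
P' = (I − K·H)·P̄ = [10896/355 3496/355; 3496/355 1276/355]

x' = [-404/71, -107/71]
P' = [10896/355 3496/355; 3496/355 1276/355]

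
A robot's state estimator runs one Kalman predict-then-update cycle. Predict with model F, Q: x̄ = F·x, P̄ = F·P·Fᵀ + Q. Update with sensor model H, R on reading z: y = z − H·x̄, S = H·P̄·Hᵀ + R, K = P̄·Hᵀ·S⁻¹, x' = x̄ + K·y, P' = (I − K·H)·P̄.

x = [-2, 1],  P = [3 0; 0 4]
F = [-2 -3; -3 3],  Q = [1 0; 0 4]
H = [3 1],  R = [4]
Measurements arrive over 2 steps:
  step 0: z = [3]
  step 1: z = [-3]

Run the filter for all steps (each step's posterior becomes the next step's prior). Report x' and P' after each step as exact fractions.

step 0: x' = [-757/404, 3519/404], P' = [3155/404 -8949/404; -8949/404 26899/404]
step 1: x' = [342628/264295, -374625/52859], P' = [4276484/264295 -2411352/52859; -2411352/52859 6980584/52859]

step 0: x̄ = F·x = [1, 9]
step 0: P̄ = F·P·Fᵀ + Q = [49 -18; -18 67]
step 0: y = z − H·x̄ = [-9]
step 0: S = H·P̄·Hᵀ + R = [404]
step 0: K = P̄·Hᵀ·S⁻¹ = [129/404; 13/404]
step 0: x' = x̄ + K·y = [-757/404, 3519/404]
step 0: P' = (I − K·H)·P̄ = [3155/404 -8949/404; -8949/404 26899/404]
step 1: x̄ = F·x = [-9043/404, 3207/101]
step 1: P̄ = F·P·Fᵀ + Q = [147727/404 -62502/101; -62502/101 108296/101]
step 1: y = z − H·x̄ = [13089/404]
step 1: S = H·P̄·Hᵀ + R = [264295/404]
step 1: K = P̄·Hᵀ·S⁻¹ = [193173/264295; -63368/52859]
step 1: x' = x̄ + K·y = [342628/264295, -374625/52859]
step 1: P' = (I − K·H)·P̄ = [4276484/264295 -2411352/52859; -2411352/52859 6980584/52859]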